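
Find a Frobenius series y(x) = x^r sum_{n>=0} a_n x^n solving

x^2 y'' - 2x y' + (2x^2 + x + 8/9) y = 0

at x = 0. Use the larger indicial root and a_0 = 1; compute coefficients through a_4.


Write in Frobenius form y'' + (p(x)/x) y' + (q(x)/x^2) y = 0:
  p(x) = -2,  q(x) = 2x^2 + x + 8/9.
Indicial equation: r(r-1) + (-2) r + (8/9) = 0 -> roots r_1 = 8/3, r_2 = 1/3.
Take r = r_1 = 8/3. Let y(x) = x^r sum_{n>=0} a_n x^n with a_0 = 1.
Substitute y = x^r sum a_n x^n and match x^{r+n}. The recurrence is
  D(n) a_n + 1 a_{n-1} + 2 a_{n-2} = 0,  where D(n) = (r+n)(r+n-1) + (-2)(r+n) + (8/9).
  a_n = [-1 a_{n-1} - 2 a_{n-2}] / D(n).
Since the indicial polynomial factors as (r - r_1)(r - r_2), D(n) = (r_1 + n - r_1)(r_1 + n - r_2) = n(n + 7/3).
Evaluating step by step (a_0 = 1):
  n = 1: D(1) = 1(1 + 7/3) = 10/3; numerator = -1(1) = -1; a_1 = (-1)/(10/3) = -3/10
  n = 2: D(2) = 2(2 + 7/3) = 26/3; numerator = -1(-3/10) - 2(1) = -17/10; a_2 = (-17/10)/(26/3) = -51/260
  n = 3: D(3) = 3(3 + 7/3) = 16; numerator = -1(-51/260) - 2(-3/10) = 207/260; a_3 = (207/260)/(16) = 207/4160
  n = 4: D(4) = 4(4 + 7/3) = 76/3; numerator = -1(207/4160) - 2(-51/260) = 285/832; a_4 = (285/832)/(76/3) = 45/3328

r = 8/3; a_0 = 1; a_1 = -3/10; a_2 = -51/260; a_3 = 207/4160; a_4 = 45/3328


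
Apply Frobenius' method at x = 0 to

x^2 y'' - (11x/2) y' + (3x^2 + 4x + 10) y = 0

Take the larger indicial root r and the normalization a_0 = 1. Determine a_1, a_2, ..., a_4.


Write in Frobenius form y'' + (p(x)/x) y' + (q(x)/x^2) y = 0:
  p(x) = -11/2,  q(x) = 3x^2 + 4x + 10.
Indicial equation: r(r-1) + (-11/2) r + (10) = 0 -> roots r_1 = 4, r_2 = 5/2.
Take r = r_1 = 4. Let y(x) = x^r sum_{n>=0} a_n x^n with a_0 = 1.
Substitute y = x^r sum a_n x^n and match x^{r+n}. The recurrence is
  D(n) a_n + 4 a_{n-1} + 3 a_{n-2} = 0,  where D(n) = (r+n)(r+n-1) + (-11/2)(r+n) + (10).
  a_n = [-4 a_{n-1} - 3 a_{n-2}] / D(n).
Since the indicial polynomial factors as (r - r_1)(r - r_2), D(n) = (r_1 + n - r_1)(r_1 + n - r_2) = n(n + 3/2).
Evaluating step by step (a_0 = 1):
  n = 1: D(1) = 1(1 + 3/2) = 5/2; numerator = -4(1) = -4; a_1 = (-4)/(5/2) = -8/5
  n = 2: D(2) = 2(2 + 3/2) = 7; numerator = -4(-8/5) - 3(1) = 17/5; a_2 = (17/5)/(7) = 17/35
  n = 3: D(3) = 3(3 + 3/2) = 27/2; numerator = -4(17/35) - 3(-8/5) = 20/7; a_3 = (20/7)/(27/2) = 40/189
  n = 4: D(4) = 4(4 + 3/2) = 22; numerator = -4(40/189) - 3(17/35) = -311/135; a_4 = (-311/135)/(22) = -311/2970

r = 4; a_0 = 1; a_1 = -8/5; a_2 = 17/35; a_3 = 40/189; a_4 = -311/2970


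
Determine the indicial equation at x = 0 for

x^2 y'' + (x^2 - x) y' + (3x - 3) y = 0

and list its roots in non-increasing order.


Divide by x^2 to reach normal form y'' + P_1(x) y' + P_2(x) y = 0 with P_1(x) = 1 - 1/x and P_2(x) = 3/x - 3/x^2.
x = 0 is a singular point because the y'-coefficient 1 - 1/x has a pole at x = 0 and the y-coefficient 3/x - 3/x^2 has a pole at x = 0.
It is a regular singular point because x P_1(x) = p(x) = x - 1 and x^2 P_2(x) = q(x) = 3x - 3 are polynomials, hence analytic at x = 0.
p(0) = -1,  q(0) = -3.
Indicial equation: r(r-1) + p(0) r + q(0) = 0, i.e. r^2 + (p(0) - 1) r + q(0) = 0, i.e. r^2 - 2 r - 3 = 0.
Discriminant: (-2)^2 - 4(-3) = 16, so r = (2 ± 4)/2.
Solving: r_1 = 3, r_2 = -1.

indicial: r^2 - 2 r - 3 = 0; roots r_1 = 3, r_2 = -1


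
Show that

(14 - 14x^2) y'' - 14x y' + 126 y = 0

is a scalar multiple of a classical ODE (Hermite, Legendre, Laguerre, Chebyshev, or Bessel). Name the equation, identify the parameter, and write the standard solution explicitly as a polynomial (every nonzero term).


All three coefficients share the factor 14; dividing through by 14 gives  (1 - x^2) y'' - x y' + 9 y = 0.
This matches the Chebyshev equation (1 - x^2) y'' - x y' + n^2 y = 0 (note the -x y' term, not -2x y') with n^2 = 9, so n = 3; the polynomial solution is T_3(x).
With y = sum_k a_k x^k, matching x^k gives (k+2)(k+1) a_{k+2} = (k^2 - n^2) a_k = (k - 3)(k + 3) a_k. The right side vanishes at k = 3, so the series with the parity of 3 terminates at degree 3.
Standard normalization: leading coefficient of T_n is 2^(n-1), so a_3 = 2^2 = 4. Work downward with a_k = (k+1)(k+2) a_{k+2} / ((k - 3)(k + 3)):
  a_1 = (2)(3)(4) / ((1 - 3)(1 + 3)) = 24/(-8) = -3
Hence T_3(x) = 4 x^3 - 3 x.

T_3(x); series = 4 x^3 - 3 x


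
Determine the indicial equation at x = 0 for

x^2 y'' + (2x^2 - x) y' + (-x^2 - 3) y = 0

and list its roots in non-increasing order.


Divide by x^2 to reach normal form y'' + P_1(x) y' + P_2(x) y = 0 with P_1(x) = 2 - 1/x and P_2(x) = -1 - 3/x^2.
x = 0 is a singular point because the y'-coefficient 2 - 1/x has a pole at x = 0 and the y-coefficient -1 - 3/x^2 has a pole at x = 0.
It is a regular singular point because x P_1(x) = p(x) = 2x - 1 and x^2 P_2(x) = q(x) = -x^2 - 3 are polynomials, hence analytic at x = 0.
p(0) = -1,  q(0) = -3.
Indicial equation: r(r-1) + p(0) r + q(0) = 0, i.e. r^2 + (p(0) - 1) r + q(0) = 0, i.e. r^2 - 2 r - 3 = 0.
Discriminant: (-2)^2 - 4(-3) = 16, so r = (2 ± 4)/2.
Solving: r_1 = 3, r_2 = -1.

indicial: r^2 - 2 r - 3 = 0; roots r_1 = 3, r_2 = -1


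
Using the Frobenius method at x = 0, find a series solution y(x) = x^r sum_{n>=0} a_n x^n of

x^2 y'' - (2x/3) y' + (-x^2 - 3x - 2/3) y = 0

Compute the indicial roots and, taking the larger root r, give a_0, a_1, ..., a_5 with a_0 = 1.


Write in Frobenius form y'' + (p(x)/x) y' + (q(x)/x^2) y = 0:
  p(x) = -2/3,  q(x) = -x^2 - 3x - 2/3.
Indicial equation: r(r-1) + (-2/3) r + (-2/3) = 0 -> roots r_1 = 2, r_2 = -1/3.
Take r = r_1 = 2. Let y(x) = x^r sum_{n>=0} a_n x^n with a_0 = 1.
Substitute y = x^r sum a_n x^n and match x^{r+n}. The recurrence is
  D(n) a_n - 3 a_{n-1} - 1 a_{n-2} = 0,  where D(n) = (r+n)(r+n-1) + (-2/3)(r+n) + (-2/3).
  a_n = [3 a_{n-1} + 1 a_{n-2}] / D(n).
Since the indicial polynomial factors as (r - r_1)(r - r_2), D(n) = (r_1 + n - r_1)(r_1 + n - r_2) = n(n + 7/3).
Evaluating step by step (a_0 = 1):
  n = 1: D(1) = 1(1 + 7/3) = 10/3; numerator = 3(1) = 3; a_1 = (3)/(10/3) = 9/10
  n = 2: D(2) = 2(2 + 7/3) = 26/3; numerator = 3(9/10) + 1(1) = 37/10; a_2 = (37/10)/(26/3) = 111/260
  n = 3: D(3) = 3(3 + 7/3) = 16; numerator = 3(111/260) + 1(9/10) = 567/260; a_3 = (567/260)/(16) = 567/4160
  n = 4: D(4) = 4(4 + 7/3) = 76/3; numerator = 3(567/4160) + 1(111/260) = 3477/4160; a_4 = (3477/4160)/(76/3) = 549/16640
  n = 5: D(5) = 5(5 + 7/3) = 110/3; numerator = 3(549/16640) + 1(567/4160) = 783/3328; a_5 = (783/3328)/(110/3) = 2349/366080

r = 2; a_0 = 1; a_1 = 9/10; a_2 = 111/260; a_3 = 567/4160; a_4 = 549/16640; a_5 = 2349/366080


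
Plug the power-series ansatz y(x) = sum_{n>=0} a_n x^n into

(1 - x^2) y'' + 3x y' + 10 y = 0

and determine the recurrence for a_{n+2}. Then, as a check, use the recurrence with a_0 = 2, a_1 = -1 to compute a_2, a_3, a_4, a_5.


Substitute y = sum_n a_n x^n.
(1 - 1 x^2) y'' contributes (n+2)(n+1) a_{n+2} - n(n-1) a_n at x^n.
3 x y'(x) contributes 3 n a_n at x^n.
10 y(x) contributes 10 a_n at x^n.
Matching x^n: (n+2)(n+1) a_{n+2} + (-n(n-1) + 3 n + 10) a_n = 0.
Thus a_{n+2} = (n(n-1) - 3 n - 10) / ((n+1)(n+2)) * a_n.

Check with a_0 = 2, a_1 = -1 (apply the recurrence for n = 0, 1, 2, 3): a_0 = 2, a_1 = -1, a_2 = -10, a_3 = 13/6, a_4 = 35/3, a_5 = -169/120.

a_(n+2) = (n(n-1) - 3 n - 10) / ((n+1)(n+2)) * a_n; check: a_0 = 2, a_1 = -1, a_2 = -10, a_3 = 13/6, a_4 = 35/3, a_5 = -169/120


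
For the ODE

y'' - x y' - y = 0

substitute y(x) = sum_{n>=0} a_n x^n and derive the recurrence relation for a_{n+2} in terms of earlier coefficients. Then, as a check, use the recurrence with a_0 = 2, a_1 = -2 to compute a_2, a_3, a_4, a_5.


Substitute y = sum_n a_n x^n.
y''(x) has coefficient (n+2)(n+1) a_{n+2} at x^n;
-x y'(x) has coefficient -n a_n at x^n (shift);
-y(x) has coefficient -1 a_n at x^n.
Matching x^n: (n+2)(n+1) a_{n+2} + (-n - 1) a_n = 0.
Thus a_{n+2} = (n + 1) / ((n+1)(n+2)) * a_n.

Check with a_0 = 2, a_1 = -2 (apply the recurrence for n = 0, 1, 2, 3): a_0 = 2, a_1 = -2, a_2 = 1, a_3 = -2/3, a_4 = 1/4, a_5 = -2/15.

a_(n+2) = (n + 1) / ((n+1)(n+2)) * a_n; check: a_0 = 2, a_1 = -2, a_2 = 1, a_3 = -2/3, a_4 = 1/4, a_5 = -2/15


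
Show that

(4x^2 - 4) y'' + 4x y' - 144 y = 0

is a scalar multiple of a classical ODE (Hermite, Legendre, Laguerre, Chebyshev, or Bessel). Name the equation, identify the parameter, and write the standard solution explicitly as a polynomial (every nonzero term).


All three coefficients share the factor -4; dividing through by -4 gives  (1 - x^2) y'' - x y' + 36 y = 0.
This matches the Chebyshev equation (1 - x^2) y'' - x y' + n^2 y = 0 (note the -x y' term, not -2x y') with n^2 = 36, so n = 6; the polynomial solution is T_6(x).
With y = sum_k a_k x^k, matching x^k gives (k+2)(k+1) a_{k+2} = (k^2 - n^2) a_k = (k - 6)(k + 6) a_k. The right side vanishes at k = 6, so the series with the parity of 6 terminates at degree 6.
Standard normalization: leading coefficient of T_n is 2^(n-1), so a_6 = 2^5 = 32. Work downward with a_k = (k+1)(k+2) a_{k+2} / ((k - 6)(k + 6)):
  a_4 = (5)(6)(32) / ((4 - 6)(4 + 6)) = 960/(-20) = -48
  a_2 = (3)(4)(-48) / ((2 - 6)(2 + 6)) = -576/(-32) = 18
  a_0 = (1)(2)(18) / ((0 - 6)(0 + 6)) = 36/(-36) = -1
Hence T_6(x) = 32 x^6 - 48 x^4 + 18 x^2 - 1.

T_6(x); series = 32 x^6 - 48 x^4 + 18 x^2 - 1


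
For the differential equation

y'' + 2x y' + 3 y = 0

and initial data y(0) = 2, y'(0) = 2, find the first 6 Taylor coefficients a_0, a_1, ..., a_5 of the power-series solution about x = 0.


Ansatz: y(x) = sum_{n>=0} a_n x^n, so y'(x) = sum_{n>=1} n a_n x^(n-1) and y''(x) = sum_{n>=2} n(n-1) a_n x^(n-2).
Substitute into P(x) y'' + Q(x) y' + R(x) y = 0 with P(x) = 1, Q(x) = 2x, R(x) = 3, and match powers of x.
Initial conditions: a_0 = 2, a_1 = 2.
Setting the coefficient of each power of x to zero and solving order by order (substituting the coefficients already found):
  x^0: 2 a_2 + 3 a_0 = 0  ->  2 a_2 = -3 a_0 = -6  ->  a_2 = -3
  x^1: 6 a_3 + 5 a_1 = 0  ->  6 a_3 = -5 a_1 = -10  ->  a_3 = -5/3
  x^2: 12 a_4 + 7 a_2 = 0  ->  12 a_4 = -7 a_2 = 21  ->  a_4 = 7/4
  x^3: 20 a_5 + 9 a_3 = 0  ->  20 a_5 = -9 a_3 = 15  ->  a_5 = 3/4
Truncated series: y(x) = 2 + 2 x - 3 x^2 - (5/3) x^3 + (7/4) x^4 + (3/4) x^5 + O(x^6).

a_0 = 2; a_1 = 2; a_2 = -3; a_3 = -5/3; a_4 = 7/4; a_5 = 3/4


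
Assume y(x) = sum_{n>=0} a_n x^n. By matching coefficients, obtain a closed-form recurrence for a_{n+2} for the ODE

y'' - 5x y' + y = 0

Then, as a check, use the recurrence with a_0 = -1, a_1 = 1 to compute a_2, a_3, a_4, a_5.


Substitute y = sum_n a_n x^n.
y''(x) has coefficient (n+2)(n+1) a_{n+2} at x^n;
-5 x y'(x) has coefficient -5 n a_n at x^n (shift);
y(x) has coefficient 1 a_n at x^n.
Matching x^n: (n+2)(n+1) a_{n+2} + (-5n + 1) a_n = 0.
Thus a_{n+2} = (5n - 1) / ((n+1)(n+2)) * a_n.

Check with a_0 = -1, a_1 = 1 (apply the recurrence for n = 0, 1, 2, 3): a_0 = -1, a_1 = 1, a_2 = 1/2, a_3 = 2/3, a_4 = 3/8, a_5 = 7/15.

a_(n+2) = (5n - 1) / ((n+1)(n+2)) * a_n; check: a_0 = -1, a_1 = 1, a_2 = 1/2, a_3 = 2/3, a_4 = 3/8, a_5 = 7/15


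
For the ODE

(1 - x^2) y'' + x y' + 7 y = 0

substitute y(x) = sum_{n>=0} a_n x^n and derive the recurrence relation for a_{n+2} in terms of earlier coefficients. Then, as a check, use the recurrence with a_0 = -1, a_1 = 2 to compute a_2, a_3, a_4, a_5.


Substitute y = sum_n a_n x^n.
(1 - 1 x^2) y'' contributes (n+2)(n+1) a_{n+2} - n(n-1) a_n at x^n.
x y'(x) contributes n a_n at x^n.
7 y(x) contributes 7 a_n at x^n.
Matching x^n: (n+2)(n+1) a_{n+2} + (-n(n-1) + n + 7) a_n = 0.
Thus a_{n+2} = (n(n-1) - n - 7) / ((n+1)(n+2)) * a_n.

Check with a_0 = -1, a_1 = 2 (apply the recurrence for n = 0, 1, 2, 3): a_0 = -1, a_1 = 2, a_2 = 7/2, a_3 = -8/3, a_4 = -49/24, a_5 = 8/15.

a_(n+2) = (n(n-1) - n - 7) / ((n+1)(n+2)) * a_n; check: a_0 = -1, a_1 = 2, a_2 = 7/2, a_3 = -8/3, a_4 = -49/24, a_5 = 8/15


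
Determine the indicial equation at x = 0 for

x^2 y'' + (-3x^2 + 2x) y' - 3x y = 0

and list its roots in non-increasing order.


Divide by x^2 to reach normal form y'' + P_1(x) y' + P_2(x) y = 0 with P_1(x) = -3 + 2/x and P_2(x) = -3/x.
x = 0 is a singular point because the y'-coefficient -3 + 2/x has a pole at x = 0 and the y-coefficient -3/x has a pole at x = 0.
It is a regular singular point because x P_1(x) = p(x) = 2 - 3x and x^2 P_2(x) = q(x) = -3x are polynomials, hence analytic at x = 0.
p(0) = 2,  q(0) = 0.
Indicial equation: r(r-1) + p(0) r + q(0) = 0, i.e. r^2 + (p(0) - 1) r + q(0) = 0, i.e. r^2 + 1 r = 0.
Discriminant: (1)^2 - 4(0) = 1, so r = (-1 ± 1)/2.
Solving: r_1 = 0, r_2 = -1.

indicial: r^2 + 1 r = 0; roots r_1 = 0, r_2 = -1


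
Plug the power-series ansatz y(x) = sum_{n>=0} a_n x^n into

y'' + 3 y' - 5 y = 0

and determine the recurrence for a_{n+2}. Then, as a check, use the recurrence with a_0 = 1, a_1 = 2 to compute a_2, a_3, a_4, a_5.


Substitute y = sum_n a_n x^n.
y''(x) has coefficient (n+2)(n+1) a_{n+2} at x^n;
3 y'(x) has coefficient 3 (n+1) a_{n+1} at x^n;
-5 y(x) has coefficient -5 a_n at x^n.
Matching x^n: (n+2)(n+1) a_{n+2} + 3 (n+1) a_{n+1} - 5 a_n = 0.
Thus a_{n+2} = [-3 (n+1) a_{n+1} + 5 a_n] / ((n+1)(n+2)).

Check with a_0 = 1, a_1 = 2 (apply the recurrence for n = 0, 1, 2, 3): a_0 = 1, a_1 = 2, a_2 = -1/2, a_3 = 13/6, a_4 = -11/6, a_5 = 197/120.

a_(n+2) = [-3 (n+1) a_(n+1) + 5 a_n] / ((n+1)(n+2)); check: a_0 = 1, a_1 = 2, a_2 = -1/2, a_3 = 13/6, a_4 = -11/6, a_5 = 197/120


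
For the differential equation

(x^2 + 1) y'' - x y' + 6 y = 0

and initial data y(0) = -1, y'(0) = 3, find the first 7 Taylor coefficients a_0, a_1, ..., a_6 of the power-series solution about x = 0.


Ansatz: y(x) = sum_{n>=0} a_n x^n, so y'(x) = sum_{n>=1} n a_n x^(n-1) and y''(x) = sum_{n>=2} n(n-1) a_n x^(n-2).
Substitute into P(x) y'' + Q(x) y' + R(x) y = 0 with P(x) = x^2 + 1, Q(x) = -x, R(x) = 6, and match powers of x.
Initial conditions: a_0 = -1, a_1 = 3.
Setting the coefficient of each power of x to zero and solving order by order (substituting the coefficients already found):
  x^0: 2 a_2 + 6 a_0 = 0  ->  2 a_2 = -6 a_0 = 6  ->  a_2 = 3
  x^1: 6 a_3 + 5 a_1 = 0  ->  6 a_3 = -5 a_1 = -15  ->  a_3 = -5/2
  x^2: 12 a_4 + 6 a_2 = 0  ->  12 a_4 = -6 a_2 = -18  ->  a_4 = -3/2
  x^3: 20 a_5 + 9 a_3 = 0  ->  20 a_5 = -9 a_3 = 45/2  ->  a_5 = 9/8
  x^4: 30 a_6 + 14 a_4 = 0  ->  30 a_6 = -14 a_4 = 21  ->  a_6 = 7/10
Truncated series: y(x) = -1 + 3 x + 3 x^2 - (5/2) x^3 - (3/2) x^4 + (9/8) x^5 + (7/10) x^6 + O(x^7).

a_0 = -1; a_1 = 3; a_2 = 3; a_3 = -5/2; a_4 = -3/2; a_5 = 9/8; a_6 = 7/10


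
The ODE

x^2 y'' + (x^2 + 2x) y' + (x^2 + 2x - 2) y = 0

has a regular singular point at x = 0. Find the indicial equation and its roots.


Divide by x^2 to reach normal form y'' + P_1(x) y' + P_2(x) y = 0 with P_1(x) = 1 + 2/x and P_2(x) = 1 + 2/x - 2/x^2.
x = 0 is a singular point because the y'-coefficient 1 + 2/x has a pole at x = 0 and the y-coefficient 1 + 2/x - 2/x^2 has a pole at x = 0.
It is a regular singular point because x P_1(x) = p(x) = x + 2 and x^2 P_2(x) = q(x) = x^2 + 2x - 2 are polynomials, hence analytic at x = 0.
p(0) = 2,  q(0) = -2.
Indicial equation: r(r-1) + p(0) r + q(0) = 0, i.e. r^2 + (p(0) - 1) r + q(0) = 0, i.e. r^2 + 1 r - 2 = 0.
Discriminant: (1)^2 - 4(-2) = 9, so r = (-1 ± 3)/2.
Solving: r_1 = 1, r_2 = -2.

indicial: r^2 + 1 r - 2 = 0; roots r_1 = 1, r_2 = -2


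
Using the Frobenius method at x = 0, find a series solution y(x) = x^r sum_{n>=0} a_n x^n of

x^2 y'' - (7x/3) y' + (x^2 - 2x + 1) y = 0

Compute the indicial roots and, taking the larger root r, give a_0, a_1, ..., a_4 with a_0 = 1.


Write in Frobenius form y'' + (p(x)/x) y' + (q(x)/x^2) y = 0:
  p(x) = -7/3,  q(x) = x^2 - 2x + 1.
Indicial equation: r(r-1) + (-7/3) r + (1) = 0 -> roots r_1 = 3, r_2 = 1/3.
Take r = r_1 = 3. Let y(x) = x^r sum_{n>=0} a_n x^n with a_0 = 1.
Substitute y = x^r sum a_n x^n and match x^{r+n}. The recurrence is
  D(n) a_n - 2 a_{n-1} + 1 a_{n-2} = 0,  where D(n) = (r+n)(r+n-1) + (-7/3)(r+n) + (1).
  a_n = [2 a_{n-1} - 1 a_{n-2}] / D(n).
Since the indicial polynomial factors as (r - r_1)(r - r_2), D(n) = (r_1 + n - r_1)(r_1 + n - r_2) = n(n + 8/3).
Evaluating step by step (a_0 = 1):
  n = 1: D(1) = 1(1 + 8/3) = 11/3; numerator = 2(1) = 2; a_1 = (2)/(11/3) = 6/11
  n = 2: D(2) = 2(2 + 8/3) = 28/3; numerator = 2(6/11) - 1(1) = 1/11; a_2 = (1/11)/(28/3) = 3/308
  n = 3: D(3) = 3(3 + 8/3) = 17; numerator = 2(3/308) - 1(6/11) = -81/154; a_3 = (-81/154)/(17) = -81/2618
  n = 4: D(4) = 4(4 + 8/3) = 80/3; numerator = 2(-81/2618) - 1(3/308) = -375/5236; a_4 = (-375/5236)/(80/3) = -225/83776

r = 3; a_0 = 1; a_1 = 6/11; a_2 = 3/308; a_3 = -81/2618; a_4 = -225/83776


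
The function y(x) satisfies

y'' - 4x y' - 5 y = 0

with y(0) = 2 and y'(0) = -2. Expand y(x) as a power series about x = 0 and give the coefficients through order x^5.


Ansatz: y(x) = sum_{n>=0} a_n x^n, so y'(x) = sum_{n>=1} n a_n x^(n-1) and y''(x) = sum_{n>=2} n(n-1) a_n x^(n-2).
Substitute into P(x) y'' + Q(x) y' + R(x) y = 0 with P(x) = 1, Q(x) = -4x, R(x) = -5, and match powers of x.
Initial conditions: a_0 = 2, a_1 = -2.
Setting the coefficient of each power of x to zero and solving order by order (substituting the coefficients already found):
  x^0: 2 a_2 - 5 a_0 = 0  ->  2 a_2 = 5 a_0 = 10  ->  a_2 = 5
  x^1: 6 a_3 - 9 a_1 = 0  ->  6 a_3 = 9 a_1 = -18  ->  a_3 = -3
  x^2: 12 a_4 - 13 a_2 = 0  ->  12 a_4 = 13 a_2 = 65  ->  a_4 = 65/12
  x^3: 20 a_5 - 17 a_3 = 0  ->  20 a_5 = 17 a_3 = -51  ->  a_5 = -51/20
Truncated series: y(x) = 2 - 2 x + 5 x^2 - 3 x^3 + (65/12) x^4 - (51/20) x^5 + O(x^6).

a_0 = 2; a_1 = -2; a_2 = 5; a_3 = -3; a_4 = 65/12; a_5 = -51/20


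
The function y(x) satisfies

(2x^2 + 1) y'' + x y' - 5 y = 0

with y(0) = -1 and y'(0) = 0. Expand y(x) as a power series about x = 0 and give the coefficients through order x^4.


Ansatz: y(x) = sum_{n>=0} a_n x^n, so y'(x) = sum_{n>=1} n a_n x^(n-1) and y''(x) = sum_{n>=2} n(n-1) a_n x^(n-2).
Substitute into P(x) y'' + Q(x) y' + R(x) y = 0 with P(x) = 2x^2 + 1, Q(x) = x, R(x) = -5, and match powers of x.
Initial conditions: a_0 = -1, a_1 = 0.
Setting the coefficient of each power of x to zero and solving order by order (substituting the coefficients already found):
  x^0: 2 a_2 - 5 a_0 = 0  ->  2 a_2 = 5 a_0 = -5  ->  a_2 = -5/2
  x^1: 6 a_3 - 4 a_1 = 0  ->  6 a_3 = 4 a_1 = 0  ->  a_3 = 0
  x^2: 12 a_4 + a_2 = 0  ->  12 a_4 = -a_2 = 5/2  ->  a_4 = 5/24
Truncated series: y(x) = -1 - (5/2) x^2 + (5/24) x^4 + O(x^5).

a_0 = -1; a_1 = 0; a_2 = -5/2; a_3 = 0; a_4 = 5/24


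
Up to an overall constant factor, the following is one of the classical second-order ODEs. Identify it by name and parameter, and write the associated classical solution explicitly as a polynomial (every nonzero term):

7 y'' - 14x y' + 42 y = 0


All three coefficients share the factor 7; dividing through by 7 gives  y'' - 2x y' + 6 y = 0.
This matches the Hermite equation y'' - 2x y' + 2n y = 0 with 2n = 6, so n = 3; the polynomial solution is H_3(x).
With y = sum_k a_k x^k, matching x^k gives (k+2)(k+1) a_{k+2} = 2(k - n) a_k = 2(k - 3) a_k. The right side vanishes at k = 3, so the series with the parity of 3 terminates at degree 3.
Standard normalization: leading coefficient of H_n is 2^n, so a_3 = 2^3 = 8. Work downward with a_k = (k+1)(k+2) a_{k+2} / (2(k - n)):
  a_1 = (2)(3)(8) / (2(1 - 3)) = 48/(-4) = -12
Hence H_3(x) = 8 x^3 - 12 x.

H_3(x); series = 8 x^3 - 12 x


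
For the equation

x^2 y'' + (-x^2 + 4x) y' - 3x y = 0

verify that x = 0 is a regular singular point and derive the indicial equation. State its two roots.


Divide by x^2 to reach normal form y'' + P_1(x) y' + P_2(x) y = 0 with P_1(x) = -1 + 4/x and P_2(x) = -3/x.
x = 0 is a singular point because the y'-coefficient -1 + 4/x has a pole at x = 0 and the y-coefficient -3/x has a pole at x = 0.
It is a regular singular point because x P_1(x) = p(x) = 4 - x and x^2 P_2(x) = q(x) = -3x are polynomials, hence analytic at x = 0.
p(0) = 4,  q(0) = 0.
Indicial equation: r(r-1) + p(0) r + q(0) = 0, i.e. r^2 + (p(0) - 1) r + q(0) = 0, i.e. r^2 + 3 r = 0.
Discriminant: (3)^2 - 4(0) = 9, so r = (-3 ± 3)/2.
Solving: r_1 = 0, r_2 = -3.

indicial: r^2 + 3 r = 0; roots r_1 = 0, r_2 = -3


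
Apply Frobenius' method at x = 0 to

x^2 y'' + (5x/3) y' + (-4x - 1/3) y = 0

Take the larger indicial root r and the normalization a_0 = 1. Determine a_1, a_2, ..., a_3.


Write in Frobenius form y'' + (p(x)/x) y' + (q(x)/x^2) y = 0:
  p(x) = 5/3,  q(x) = -4x - 1/3.
Indicial equation: r(r-1) + (5/3) r + (-1/3) = 0 -> roots r_1 = 1/3, r_2 = -1.
Take r = r_1 = 1/3. Let y(x) = x^r sum_{n>=0} a_n x^n with a_0 = 1.
Substitute y = x^r sum a_n x^n and match x^{r+n}. The recurrence is
  D(n) a_n - 4 a_{n-1} = 0,  where D(n) = (r+n)(r+n-1) + (5/3)(r+n) + (-1/3).
  a_n = 4 / D(n) * a_{n-1}.
Since the indicial polynomial factors as (r - r_1)(r - r_2), D(n) = (r_1 + n - r_1)(r_1 + n - r_2) = n(n + 4/3).
Evaluating step by step (a_0 = 1):
  n = 1: D(1) = 1(1 + 4/3) = 7/3; numerator = 4(1) = 4; a_1 = (4)/(7/3) = 12/7
  n = 2: D(2) = 2(2 + 4/3) = 20/3; numerator = 4(12/7) = 48/7; a_2 = (48/7)/(20/3) = 36/35
  n = 3: D(3) = 3(3 + 4/3) = 13; numerator = 4(36/35) = 144/35; a_3 = (144/35)/(13) = 144/455

r = 1/3; a_0 = 1; a_1 = 12/7; a_2 = 36/35; a_3 = 144/455


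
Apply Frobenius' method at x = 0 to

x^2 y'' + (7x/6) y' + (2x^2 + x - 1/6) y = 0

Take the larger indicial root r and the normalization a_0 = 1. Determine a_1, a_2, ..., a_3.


Write in Frobenius form y'' + (p(x)/x) y' + (q(x)/x^2) y = 0:
  p(x) = 7/6,  q(x) = 2x^2 + x - 1/6.
Indicial equation: r(r-1) + (7/6) r + (-1/6) = 0 -> roots r_1 = 1/3, r_2 = -1/2.
Take r = r_1 = 1/3. Let y(x) = x^r sum_{n>=0} a_n x^n with a_0 = 1.
Substitute y = x^r sum a_n x^n and match x^{r+n}. The recurrence is
  D(n) a_n + 1 a_{n-1} + 2 a_{n-2} = 0,  where D(n) = (r+n)(r+n-1) + (7/6)(r+n) + (-1/6).
  a_n = [-1 a_{n-1} - 2 a_{n-2}] / D(n).
Since the indicial polynomial factors as (r - r_1)(r - r_2), D(n) = (r_1 + n - r_1)(r_1 + n - r_2) = n(n + 5/6).
Evaluating step by step (a_0 = 1):
  n = 1: D(1) = 1(1 + 5/6) = 11/6; numerator = -1(1) = -1; a_1 = (-1)/(11/6) = -6/11
  n = 2: D(2) = 2(2 + 5/6) = 17/3; numerator = -1(-6/11) - 2(1) = -16/11; a_2 = (-16/11)/(17/3) = -48/187
  n = 3: D(3) = 3(3 + 5/6) = 23/2; numerator = -1(-48/187) - 2(-6/11) = 252/187; a_3 = (252/187)/(23/2) = 504/4301

r = 1/3; a_0 = 1; a_1 = -6/11; a_2 = -48/187; a_3 = 504/4301


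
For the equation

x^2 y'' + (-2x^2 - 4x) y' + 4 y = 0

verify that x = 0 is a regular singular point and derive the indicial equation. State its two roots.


Divide by x^2 to reach normal form y'' + P_1(x) y' + P_2(x) y = 0 with P_1(x) = -2 - 4/x and P_2(x) = 4/x^2.
x = 0 is a singular point because the y'-coefficient -2 - 4/x has a pole at x = 0 and the y-coefficient 4/x^2 has a pole at x = 0.
It is a regular singular point because x P_1(x) = p(x) = -2x - 4 and x^2 P_2(x) = q(x) = 4 are polynomials, hence analytic at x = 0.
p(0) = -4,  q(0) = 4.
Indicial equation: r(r-1) + p(0) r + q(0) = 0, i.e. r^2 + (p(0) - 1) r + q(0) = 0, i.e. r^2 - 5 r + 4 = 0.
Discriminant: (-5)^2 - 4(4) = 9, so r = (5 ± 3)/2.
Solving: r_1 = 4, r_2 = 1.

indicial: r^2 - 5 r + 4 = 0; roots r_1 = 4, r_2 = 1


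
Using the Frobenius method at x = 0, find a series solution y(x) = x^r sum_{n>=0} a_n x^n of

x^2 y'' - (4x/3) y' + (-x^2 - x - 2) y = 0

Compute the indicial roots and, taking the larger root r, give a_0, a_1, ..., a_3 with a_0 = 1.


Write in Frobenius form y'' + (p(x)/x) y' + (q(x)/x^2) y = 0:
  p(x) = -4/3,  q(x) = -x^2 - x - 2.
Indicial equation: r(r-1) + (-4/3) r + (-2) = 0 -> roots r_1 = 3, r_2 = -2/3.
Take r = r_1 = 3. Let y(x) = x^r sum_{n>=0} a_n x^n with a_0 = 1.
Substitute y = x^r sum a_n x^n and match x^{r+n}. The recurrence is
  D(n) a_n - 1 a_{n-1} - 1 a_{n-2} = 0,  where D(n) = (r+n)(r+n-1) + (-4/3)(r+n) + (-2).
  a_n = [1 a_{n-1} + 1 a_{n-2}] / D(n).
Since the indicial polynomial factors as (r - r_1)(r - r_2), D(n) = (r_1 + n - r_1)(r_1 + n - r_2) = n(n + 11/3).
Evaluating step by step (a_0 = 1):
  n = 1: D(1) = 1(1 + 11/3) = 14/3; numerator = 1(1) = 1; a_1 = (1)/(14/3) = 3/14
  n = 2: D(2) = 2(2 + 11/3) = 34/3; numerator = 1(3/14) + 1(1) = 17/14; a_2 = (17/14)/(34/3) = 3/28
  n = 3: D(3) = 3(3 + 11/3) = 20; numerator = 1(3/28) + 1(3/14) = 9/28; a_3 = (9/28)/(20) = 9/560

r = 3; a_0 = 1; a_1 = 3/14; a_2 = 3/28; a_3 = 9/560


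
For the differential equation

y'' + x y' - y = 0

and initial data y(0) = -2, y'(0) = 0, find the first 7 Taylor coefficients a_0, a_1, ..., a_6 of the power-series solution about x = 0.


Ansatz: y(x) = sum_{n>=0} a_n x^n, so y'(x) = sum_{n>=1} n a_n x^(n-1) and y''(x) = sum_{n>=2} n(n-1) a_n x^(n-2).
Substitute into P(x) y'' + Q(x) y' + R(x) y = 0 with P(x) = 1, Q(x) = x, R(x) = -1, and match powers of x.
Initial conditions: a_0 = -2, a_1 = 0.
Setting the coefficient of each power of x to zero and solving order by order (substituting the coefficients already found):
  x^0: 2 a_2 - a_0 = 0  ->  2 a_2 = a_0 = -2  ->  a_2 = -1
  x^1: 6 a_3 = 0  ->  a_3 = 0
  x^2: 12 a_4 + a_2 = 0  ->  12 a_4 = -a_2 = 1  ->  a_4 = 1/12
  x^3: 20 a_5 + 2 a_3 = 0  ->  20 a_5 = -2 a_3 = 0  ->  a_5 = 0
  x^4: 30 a_6 + 3 a_4 = 0  ->  30 a_6 = -3 a_4 = -1/4  ->  a_6 = -1/120
Truncated series: y(x) = -2 - x^2 + (1/12) x^4 - (1/120) x^6 + O(x^7).

a_0 = -2; a_1 = 0; a_2 = -1; a_3 = 0; a_4 = 1/12; a_5 = 0; a_6 = -1/120


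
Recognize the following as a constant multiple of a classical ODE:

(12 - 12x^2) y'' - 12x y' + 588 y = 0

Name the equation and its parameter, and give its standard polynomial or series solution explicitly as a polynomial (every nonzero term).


All three coefficients share the factor 12; dividing through by 12 gives  (1 - x^2) y'' - x y' + 49 y = 0.
This matches the Chebyshev equation (1 - x^2) y'' - x y' + n^2 y = 0 (note the -x y' term, not -2x y') with n^2 = 49, so n = 7; the polynomial solution is T_7(x).
With y = sum_k a_k x^k, matching x^k gives (k+2)(k+1) a_{k+2} = (k^2 - n^2) a_k = (k - 7)(k + 7) a_k. The right side vanishes at k = 7, so the series with the parity of 7 terminates at degree 7.
Standard normalization: leading coefficient of T_n is 2^(n-1), so a_7 = 2^6 = 64. Work downward with a_k = (k+1)(k+2) a_{k+2} / ((k - 7)(k + 7)):
  a_5 = (6)(7)(64) / ((5 - 7)(5 + 7)) = 2688/(-24) = -112
  a_3 = (4)(5)(-112) / ((3 - 7)(3 + 7)) = -2240/(-40) = 56
  a_1 = (2)(3)(56) / ((1 - 7)(1 + 7)) = 336/(-48) = -7
Hence T_7(x) = 64 x^7 - 112 x^5 + 56 x^3 - 7 x.

T_7(x); series = 64 x^7 - 112 x^5 + 56 x^3 - 7 x


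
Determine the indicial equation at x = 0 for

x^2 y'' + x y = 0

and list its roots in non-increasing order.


Divide by x^2 to reach normal form y'' + P_1(x) y' + P_2(x) y = 0 with P_1(x) = 0 and P_2(x) = 1/x.
x = 0 is a singular point because the y-coefficient 1/x has a pole at x = 0.
It is a regular singular point because x P_1(x) = p(x) = 0 and x^2 P_2(x) = q(x) = x are polynomials, hence analytic at x = 0.
p(0) = 0,  q(0) = 0.
Indicial equation: r(r-1) + p(0) r + q(0) = 0, i.e. r^2 + (p(0) - 1) r + q(0) = 0, i.e. r^2 - 1 r = 0.
Discriminant: (-1)^2 - 4(0) = 1, so r = (1 ± 1)/2.
Solving: r_1 = 1, r_2 = 0.

indicial: r^2 - 1 r = 0; roots r_1 = 1, r_2 = 0


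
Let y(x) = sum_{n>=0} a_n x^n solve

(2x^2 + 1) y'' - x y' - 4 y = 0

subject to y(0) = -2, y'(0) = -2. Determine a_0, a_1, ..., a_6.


Ansatz: y(x) = sum_{n>=0} a_n x^n, so y'(x) = sum_{n>=1} n a_n x^(n-1) and y''(x) = sum_{n>=2} n(n-1) a_n x^(n-2).
Substitute into P(x) y'' + Q(x) y' + R(x) y = 0 with P(x) = 2x^2 + 1, Q(x) = -x, R(x) = -4, and match powers of x.
Initial conditions: a_0 = -2, a_1 = -2.
Setting the coefficient of each power of x to zero and solving order by order (substituting the coefficients already found):
  x^0: 2 a_2 - 4 a_0 = 0  ->  2 a_2 = 4 a_0 = -8  ->  a_2 = -4
  x^1: 6 a_3 - 5 a_1 = 0  ->  6 a_3 = 5 a_1 = -10  ->  a_3 = -5/3
  x^2: 12 a_4 - 2 a_2 = 0  ->  12 a_4 = 2 a_2 = -8  ->  a_4 = -2/3
  x^3: 20 a_5 + 5 a_3 = 0  ->  20 a_5 = -5 a_3 = 25/3  ->  a_5 = 5/12
  x^4: 30 a_6 + 16 a_4 = 0  ->  30 a_6 = -16 a_4 = 32/3  ->  a_6 = 16/45
Truncated series: y(x) = -2 - 2 x - 4 x^2 - (5/3) x^3 - (2/3) x^4 + (5/12) x^5 + (16/45) x^6 + O(x^7).

a_0 = -2; a_1 = -2; a_2 = -4; a_3 = -5/3; a_4 = -2/3; a_5 = 5/12; a_6 = 16/45


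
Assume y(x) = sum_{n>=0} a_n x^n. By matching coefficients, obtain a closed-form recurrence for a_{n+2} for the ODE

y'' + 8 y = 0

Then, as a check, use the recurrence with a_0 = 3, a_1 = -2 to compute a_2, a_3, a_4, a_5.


Substitute y = sum_n a_n x^n into y'' + (const) y = 0.
y''(x) = sum_{n>=0} (n+2)(n+1) a_{n+2} x^n.
The ODE becomes sum_n [(n+2)(n+1) a_{n+2} + 8 a_n] x^n = 0.
Setting each coefficient to zero gives the recurrence:
  (n+2)(n+1) a_{n+2} + 8 a_n = 0,
  a_{n+2} = -8 / ((n+1)(n+2)) a_n.

Check with a_0 = 3, a_1 = -2 (apply the recurrence for n = 0, 1, 2, 3): a_0 = 3, a_1 = -2, a_2 = -12, a_3 = 8/3, a_4 = 8, a_5 = -16/15.

a_{n+2} = -8/((n+1)(n+2)) * a_n; check: a_0 = 3, a_1 = -2, a_2 = -12, a_3 = 8/3, a_4 = 8, a_5 = -16/15


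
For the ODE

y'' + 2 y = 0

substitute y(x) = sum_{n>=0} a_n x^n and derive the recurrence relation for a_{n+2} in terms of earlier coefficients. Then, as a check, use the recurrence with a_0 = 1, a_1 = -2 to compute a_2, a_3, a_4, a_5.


Substitute y = sum_n a_n x^n into y'' + (const) y = 0.
y''(x) = sum_{n>=0} (n+2)(n+1) a_{n+2} x^n.
The ODE becomes sum_n [(n+2)(n+1) a_{n+2} + 2 a_n] x^n = 0.
Setting each coefficient to zero gives the recurrence:
  (n+2)(n+1) a_{n+2} + 2 a_n = 0,
  a_{n+2} = -2 / ((n+1)(n+2)) a_n.

Check with a_0 = 1, a_1 = -2 (apply the recurrence for n = 0, 1, 2, 3): a_0 = 1, a_1 = -2, a_2 = -1, a_3 = 2/3, a_4 = 1/6, a_5 = -1/15.

a_{n+2} = -2/((n+1)(n+2)) * a_n; check: a_0 = 1, a_1 = -2, a_2 = -1, a_3 = 2/3, a_4 = 1/6, a_5 = -1/15


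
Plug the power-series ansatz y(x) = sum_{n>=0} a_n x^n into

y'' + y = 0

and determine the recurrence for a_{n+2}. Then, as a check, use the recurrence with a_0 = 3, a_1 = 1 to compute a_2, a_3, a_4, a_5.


Substitute y = sum_n a_n x^n into y'' + (const) y = 0.
y''(x) = sum_{n>=0} (n+2)(n+1) a_{n+2} x^n.
The ODE becomes sum_n [(n+2)(n+1) a_{n+2} + 1 a_n] x^n = 0.
Setting each coefficient to zero gives the recurrence:
  (n+2)(n+1) a_{n+2} + 1 a_n = 0,
  a_{n+2} = -1 / ((n+1)(n+2)) a_n.

Check with a_0 = 3, a_1 = 1 (apply the recurrence for n = 0, 1, 2, 3): a_0 = 3, a_1 = 1, a_2 = -3/2, a_3 = -1/6, a_4 = 1/8, a_5 = 1/120.

a_{n+2} = -1/((n+1)(n+2)) * a_n; check: a_0 = 3, a_1 = 1, a_2 = -3/2, a_3 = -1/6, a_4 = 1/8, a_5 = 1/120


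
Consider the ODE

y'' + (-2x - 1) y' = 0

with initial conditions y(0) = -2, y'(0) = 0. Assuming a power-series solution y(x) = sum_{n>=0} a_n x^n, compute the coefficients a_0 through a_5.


Ansatz: y(x) = sum_{n>=0} a_n x^n, so y'(x) = sum_{n>=1} n a_n x^(n-1) and y''(x) = sum_{n>=2} n(n-1) a_n x^(n-2).
Substitute into P(x) y'' + Q(x) y' + R(x) y = 0 with P(x) = 1, Q(x) = -2x - 1, R(x) = 0, and match powers of x.
Initial conditions: a_0 = -2, a_1 = 0.
Setting the coefficient of each power of x to zero and solving order by order (substituting the coefficients already found):
  x^0: 2 a_2 - a_1 = 0  ->  2 a_2 = a_1 = 0  ->  a_2 = 0
  x^1: 6 a_3 - 2 a_2 - 2 a_1 = 0  ->  6 a_3 = 2 a_2 + 2 a_1 = 0  ->  a_3 = 0
  x^2: 12 a_4 - 3 a_3 - 4 a_2 = 0  ->  12 a_4 = 3 a_3 + 4 a_2 = 0  ->  a_4 = 0
  x^3: 20 a_5 - 4 a_4 - 6 a_3 = 0  ->  20 a_5 = 4 a_4 + 6 a_3 = 0  ->  a_5 = 0
Truncated series: y(x) = -2 + O(x^6).

a_0 = -2; a_1 = 0; a_2 = 0; a_3 = 0; a_4 = 0; a_5 = 0


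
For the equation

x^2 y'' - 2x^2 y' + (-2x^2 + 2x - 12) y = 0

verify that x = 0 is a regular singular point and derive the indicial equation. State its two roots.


Divide by x^2 to reach normal form y'' + P_1(x) y' + P_2(x) y = 0 with P_1(x) = -2 and P_2(x) = -2 + 2/x - 12/x^2.
x = 0 is a singular point because the y-coefficient -2 + 2/x - 12/x^2 has a pole at x = 0.
It is a regular singular point because x P_1(x) = p(x) = -2x and x^2 P_2(x) = q(x) = -2x^2 + 2x - 12 are polynomials, hence analytic at x = 0.
p(0) = 0,  q(0) = -12.
Indicial equation: r(r-1) + p(0) r + q(0) = 0, i.e. r^2 + (p(0) - 1) r + q(0) = 0, i.e. r^2 - 1 r - 12 = 0.
Discriminant: (-1)^2 - 4(-12) = 49, so r = (1 ± 7)/2.
Solving: r_1 = 4, r_2 = -3.

indicial: r^2 - 1 r - 12 = 0; roots r_1 = 4, r_2 = -3


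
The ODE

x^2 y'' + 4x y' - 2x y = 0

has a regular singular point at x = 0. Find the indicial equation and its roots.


Divide by x^2 to reach normal form y'' + P_1(x) y' + P_2(x) y = 0 with P_1(x) = 4/x and P_2(x) = -2/x.
x = 0 is a singular point because the y'-coefficient 4/x has a pole at x = 0 and the y-coefficient -2/x has a pole at x = 0.
It is a regular singular point because x P_1(x) = p(x) = 4 and x^2 P_2(x) = q(x) = -2x are polynomials, hence analytic at x = 0.
p(0) = 4,  q(0) = 0.
Indicial equation: r(r-1) + p(0) r + q(0) = 0, i.e. r^2 + (p(0) - 1) r + q(0) = 0, i.e. r^2 + 3 r = 0.
Discriminant: (3)^2 - 4(0) = 9, so r = (-3 ± 3)/2.
Solving: r_1 = 0, r_2 = -3.

indicial: r^2 + 3 r = 0; roots r_1 = 0, r_2 = -3


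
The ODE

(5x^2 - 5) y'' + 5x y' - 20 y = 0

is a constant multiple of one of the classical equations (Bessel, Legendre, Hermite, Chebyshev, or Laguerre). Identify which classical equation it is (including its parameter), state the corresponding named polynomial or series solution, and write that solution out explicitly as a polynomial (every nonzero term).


All three coefficients share the factor -5; dividing through by -5 gives  (1 - x^2) y'' - x y' + 4 y = 0.
This matches the Chebyshev equation (1 - x^2) y'' - x y' + n^2 y = 0 (note the -x y' term, not -2x y') with n^2 = 4, so n = 2; the polynomial solution is T_2(x).
With y = sum_k a_k x^k, matching x^k gives (k+2)(k+1) a_{k+2} = (k^2 - n^2) a_k = (k - 2)(k + 2) a_k. The right side vanishes at k = 2, so the series with the parity of 2 terminates at degree 2.
Standard normalization: leading coefficient of T_n is 2^(n-1), so a_2 = 2^1 = 2. Work downward with a_k = (k+1)(k+2) a_{k+2} / ((k - 2)(k + 2)):
  a_0 = (1)(2)(2) / ((0 - 2)(0 + 2)) = 4/(-4) = -1
Hence T_2(x) = 2 x^2 - 1.

T_2(x); series = 2 x^2 - 1


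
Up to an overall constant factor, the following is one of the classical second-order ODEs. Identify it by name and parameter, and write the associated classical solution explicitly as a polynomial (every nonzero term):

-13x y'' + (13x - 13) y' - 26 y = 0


All three coefficients share the factor -13; dividing through by -13 gives  x y'' + (1 - x) y' + 2 y = 0.
This matches the Laguerre equation x y'' + (1 - x) y' + n y = 0 with n = 2; the polynomial solution is L_2(x).
With y = sum_k a_k x^k, matching x^k gives (k+1)k a_{k+1} + (k+1) a_{k+1} - k a_k + n a_k = 0, i.e. (k+1)^2 a_{k+1} = (k - n) a_k = (k - 2) a_k. The right side vanishes at k = 2, so the series terminates at degree 2.
Standard normalization L_n(0) = 1 gives a_0 = 1. Work upward with a_{k+1} = (k - 2) a_k / (k+1)^2:
  a_1 = (0 - 2)(1) / 1^2 = -2/1 = -2
  a_2 = (1 - 2)(-2) / 2^2 = 2/4 = 1/2
Hence L_2(x) = x^2/2 - 2 x + 1.

L_2(x); series = x^2/2 - 2 x + 1


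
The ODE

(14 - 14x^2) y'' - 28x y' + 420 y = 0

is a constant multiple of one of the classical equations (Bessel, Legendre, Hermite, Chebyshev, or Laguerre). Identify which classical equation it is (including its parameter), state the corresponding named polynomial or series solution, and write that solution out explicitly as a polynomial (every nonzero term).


All three coefficients share the factor 14; dividing through by 14 gives  (1 - x^2) y'' - 2x y' + 30 y = 0.
This matches the Legendre equation (1 - x^2) y'' - 2x y' + n(n+1) y = 0 (note the -2x y' term) with n(n+1) = 30, so n = 5; the polynomial solution is P_5(x).
With y = sum_k a_k x^k, matching x^k gives (k+2)(k+1) a_{k+2} = [k(k+1) - n(n+1)] a_k = (k - 5)(k + 6) a_k. The right side vanishes at k = 5, so the series with the parity of 5 terminates at degree 5.
Standard normalization (P_n(1) = 1): leading coefficient (2n)!/(2^n (n!)^2) = 3628800/(32*14400) = 63/8, so a_5 = 63/8. Work downward with a_k = (k+1)(k+2) a_{k+2} / ((k - 5)(k + 6)):
  a_3 = (4)(5)(63/8) / ((3 - 5)(3 + 6)) = (315/2)/(-18) = -35/4
  a_1 = (2)(3)(-35/4) / ((1 - 5)(1 + 6)) = (-105/2)/(-28) = 15/8
Hence P_5(x) = 63 x^5/8 - 35 x^3/4 + 15 x/8.

P_5(x); series = 63 x^5/8 - 35 x^3/4 + 15 x/8


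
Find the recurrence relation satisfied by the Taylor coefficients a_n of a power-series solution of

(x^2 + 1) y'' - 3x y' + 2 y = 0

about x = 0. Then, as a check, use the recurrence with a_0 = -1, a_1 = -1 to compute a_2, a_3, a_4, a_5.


Substitute y = sum_n a_n x^n.
(1 + 1 x^2) y'' contributes (n+2)(n+1) a_{n+2} + n(n-1) a_n at x^n.
-3 x y'(x) contributes -3 n a_n at x^n.
2 y(x) contributes 2 a_n at x^n.
Matching x^n: (n+2)(n+1) a_{n+2} + (n(n-1) - 3 n + 2) a_n = 0.
Thus a_{n+2} = (-n(n-1) + 3 n - 2) / ((n+1)(n+2)) * a_n.

Check with a_0 = -1, a_1 = -1 (apply the recurrence for n = 0, 1, 2, 3): a_0 = -1, a_1 = -1, a_2 = 1, a_3 = -1/6, a_4 = 1/6, a_5 = -1/120.

a_(n+2) = (-n(n-1) + 3 n - 2) / ((n+1)(n+2)) * a_n; check: a_0 = -1, a_1 = -1, a_2 = 1, a_3 = -1/6, a_4 = 1/6, a_5 = -1/120


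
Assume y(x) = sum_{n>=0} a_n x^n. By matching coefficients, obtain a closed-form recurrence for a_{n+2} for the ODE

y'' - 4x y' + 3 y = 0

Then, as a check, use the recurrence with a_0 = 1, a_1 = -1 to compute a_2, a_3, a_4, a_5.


Substitute y = sum_n a_n x^n.
y''(x) has coefficient (n+2)(n+1) a_{n+2} at x^n;
-4 x y'(x) has coefficient -4 n a_n at x^n (shift);
3 y(x) has coefficient 3 a_n at x^n.
Matching x^n: (n+2)(n+1) a_{n+2} + (-4n + 3) a_n = 0.
Thus a_{n+2} = (4n - 3) / ((n+1)(n+2)) * a_n.

Check with a_0 = 1, a_1 = -1 (apply the recurrence for n = 0, 1, 2, 3): a_0 = 1, a_1 = -1, a_2 = -3/2, a_3 = -1/6, a_4 = -5/8, a_5 = -3/40.

a_(n+2) = (4n - 3) / ((n+1)(n+2)) * a_n; check: a_0 = 1, a_1 = -1, a_2 = -3/2, a_3 = -1/6, a_4 = -5/8, a_5 = -3/40


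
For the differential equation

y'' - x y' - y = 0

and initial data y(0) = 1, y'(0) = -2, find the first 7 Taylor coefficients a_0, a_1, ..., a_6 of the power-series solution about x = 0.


Ansatz: y(x) = sum_{n>=0} a_n x^n, so y'(x) = sum_{n>=1} n a_n x^(n-1) and y''(x) = sum_{n>=2} n(n-1) a_n x^(n-2).
Substitute into P(x) y'' + Q(x) y' + R(x) y = 0 with P(x) = 1, Q(x) = -x, R(x) = -1, and match powers of x.
Initial conditions: a_0 = 1, a_1 = -2.
Setting the coefficient of each power of x to zero and solving order by order (substituting the coefficients already found):
  x^0: 2 a_2 - a_0 = 0  ->  2 a_2 = a_0 = 1  ->  a_2 = 1/2
  x^1: 6 a_3 - 2 a_1 = 0  ->  6 a_3 = 2 a_1 = -4  ->  a_3 = -2/3
  x^2: 12 a_4 - 3 a_2 = 0  ->  12 a_4 = 3 a_2 = 3/2  ->  a_4 = 1/8
  x^3: 20 a_5 - 4 a_3 = 0  ->  20 a_5 = 4 a_3 = -8/3  ->  a_5 = -2/15
  x^4: 30 a_6 - 5 a_4 = 0  ->  30 a_6 = 5 a_4 = 5/8  ->  a_6 = 1/48
Truncated series: y(x) = 1 - 2 x + (1/2) x^2 - (2/3) x^3 + (1/8) x^4 - (2/15) x^5 + (1/48) x^6 + O(x^7).

a_0 = 1; a_1 = -2; a_2 = 1/2; a_3 = -2/3; a_4 = 1/8; a_5 = -2/15; a_6 = 1/48


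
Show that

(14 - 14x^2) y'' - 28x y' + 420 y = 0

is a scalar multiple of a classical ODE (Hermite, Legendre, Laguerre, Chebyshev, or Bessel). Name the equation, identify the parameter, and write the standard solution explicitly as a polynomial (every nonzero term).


All three coefficients share the factor 14; dividing through by 14 gives  (1 - x^2) y'' - 2x y' + 30 y = 0.
This matches the Legendre equation (1 - x^2) y'' - 2x y' + n(n+1) y = 0 (note the -2x y' term) with n(n+1) = 30, so n = 5; the polynomial solution is P_5(x).
With y = sum_k a_k x^k, matching x^k gives (k+2)(k+1) a_{k+2} = [k(k+1) - n(n+1)] a_k = (k - 5)(k + 6) a_k. The right side vanishes at k = 5, so the series with the parity of 5 terminates at degree 5.
Standard normalization (P_n(1) = 1): leading coefficient (2n)!/(2^n (n!)^2) = 3628800/(32*14400) = 63/8, so a_5 = 63/8. Work downward with a_k = (k+1)(k+2) a_{k+2} / ((k - 5)(k + 6)):
  a_3 = (4)(5)(63/8) / ((3 - 5)(3 + 6)) = (315/2)/(-18) = -35/4
  a_1 = (2)(3)(-35/4) / ((1 - 5)(1 + 6)) = (-105/2)/(-28) = 15/8
Hence P_5(x) = 63 x^5/8 - 35 x^3/4 + 15 x/8.

P_5(x); series = 63 x^5/8 - 35 x^3/4 + 15 x/8


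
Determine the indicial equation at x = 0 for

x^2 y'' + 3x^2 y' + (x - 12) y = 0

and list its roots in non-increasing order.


Divide by x^2 to reach normal form y'' + P_1(x) y' + P_2(x) y = 0 with P_1(x) = 3 and P_2(x) = 1/x - 12/x^2.
x = 0 is a singular point because the y-coefficient 1/x - 12/x^2 has a pole at x = 0.
It is a regular singular point because x P_1(x) = p(x) = 3x and x^2 P_2(x) = q(x) = x - 12 are polynomials, hence analytic at x = 0.
p(0) = 0,  q(0) = -12.
Indicial equation: r(r-1) + p(0) r + q(0) = 0, i.e. r^2 + (p(0) - 1) r + q(0) = 0, i.e. r^2 - 1 r - 12 = 0.
Discriminant: (-1)^2 - 4(-12) = 49, so r = (1 ± 7)/2.
Solving: r_1 = 4, r_2 = -3.

indicial: r^2 - 1 r - 12 = 0; roots r_1 = 4, r_2 = -3
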